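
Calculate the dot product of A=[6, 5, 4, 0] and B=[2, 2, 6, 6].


Dot product = sum of element-wise products
A[0]*B[0] = 6*2 = 12
A[1]*B[1] = 5*2 = 10
A[2]*B[2] = 4*6 = 24
A[3]*B[3] = 0*6 = 0
Sum = 12 + 10 + 24 + 0 = 46

46


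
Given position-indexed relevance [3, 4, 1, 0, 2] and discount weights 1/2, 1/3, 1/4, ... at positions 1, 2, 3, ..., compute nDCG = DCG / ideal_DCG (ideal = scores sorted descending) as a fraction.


Position discount weights w_i = 1/(i+1) for i=1..5:
Weights = [1/2, 1/3, 1/4, 1/5, 1/6]
Actual relevance: [3, 4, 1, 0, 2]
DCG = 3/2 + 4/3 + 1/4 + 0/5 + 2/6 = 41/12
Ideal relevance (sorted desc): [4, 3, 2, 1, 0]
Ideal DCG = 4/2 + 3/3 + 2/4 + 1/5 + 0/6 = 37/10
nDCG = DCG / ideal_DCG = 41/12 / 37/10 = 205/222

205/222


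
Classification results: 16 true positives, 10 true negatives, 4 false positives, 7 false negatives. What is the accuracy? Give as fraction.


Accuracy = (TP + TN) / (TP + TN + FP + FN)
TP + TN = 16 + 10 = 26
Total = 16 + 10 + 4 + 7 = 37
Accuracy = 26 / 37 = 26/37

26/37


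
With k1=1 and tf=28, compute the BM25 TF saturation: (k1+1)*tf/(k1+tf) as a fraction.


BM25 TF component = (k1+1)*tf / (k1+tf)
k1 = 1, tf = 28
Numerator = (1+1)*28 = 56
Denominator = 1 + 28 = 29
= 56/29 = 56/29

56/29


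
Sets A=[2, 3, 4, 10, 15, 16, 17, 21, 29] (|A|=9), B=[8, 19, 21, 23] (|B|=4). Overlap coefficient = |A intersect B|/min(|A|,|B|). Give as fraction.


A intersect B = [21]
|A intersect B| = 1
min(|A|, |B|) = min(9, 4) = 4
Overlap = 1 / 4 = 1/4

1/4


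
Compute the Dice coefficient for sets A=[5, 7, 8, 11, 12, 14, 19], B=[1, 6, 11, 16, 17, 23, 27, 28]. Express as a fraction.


A intersect B = [11]
|A intersect B| = 1
|A| = 7, |B| = 8
Dice = 2*1 / (7+8)
= 2 / 15 = 2/15

2/15


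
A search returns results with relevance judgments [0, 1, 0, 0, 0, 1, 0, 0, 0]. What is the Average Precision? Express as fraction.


Computing P@k for each relevant position:
Position 1: not relevant
Position 2: relevant, P@2 = 1/2 = 1/2
Position 3: not relevant
Position 4: not relevant
Position 5: not relevant
Position 6: relevant, P@6 = 2/6 = 1/3
Position 7: not relevant
Position 8: not relevant
Position 9: not relevant
Sum of P@k = 1/2 + 1/3 = 5/6
AP = 5/6 / 2 = 5/12

5/12


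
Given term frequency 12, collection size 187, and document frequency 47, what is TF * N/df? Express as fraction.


TF * (N/df)
= 12 * (187/47)
= 12 * 187/47
= 2244/47

2244/47


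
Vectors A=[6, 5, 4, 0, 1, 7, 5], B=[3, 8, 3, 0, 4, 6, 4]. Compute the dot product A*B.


Dot product = sum of element-wise products
A[0]*B[0] = 6*3 = 18
A[1]*B[1] = 5*8 = 40
A[2]*B[2] = 4*3 = 12
A[3]*B[3] = 0*0 = 0
A[4]*B[4] = 1*4 = 4
A[5]*B[5] = 7*6 = 42
A[6]*B[6] = 5*4 = 20
Sum = 18 + 40 + 12 + 0 + 4 + 42 + 20 = 136

136


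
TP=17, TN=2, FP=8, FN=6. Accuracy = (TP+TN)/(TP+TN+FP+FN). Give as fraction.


Accuracy = (TP + TN) / (TP + TN + FP + FN)
TP + TN = 17 + 2 = 19
Total = 17 + 2 + 8 + 6 = 33
Accuracy = 19 / 33 = 19/33

19/33


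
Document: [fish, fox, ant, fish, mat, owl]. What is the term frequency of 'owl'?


Document has 6 words
Scanning for 'owl':
Found at positions: [5]
Count = 1

1


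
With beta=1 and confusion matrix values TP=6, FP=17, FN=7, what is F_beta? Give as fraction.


P = TP/(TP+FP) = 6/23 = 6/23
R = TP/(TP+FN) = 6/13 = 6/13
beta^2 = 1^2 = 1
(1 + beta^2) = 2
Numerator = (1+beta^2)*P*R = 72/299
Denominator = beta^2*P + R = 6/23 + 6/13 = 216/299
F_beta = 1/3

1/3


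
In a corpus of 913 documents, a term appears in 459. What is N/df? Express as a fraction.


IDF ratio = N / df
= 913 / 459
= 913/459

913/459


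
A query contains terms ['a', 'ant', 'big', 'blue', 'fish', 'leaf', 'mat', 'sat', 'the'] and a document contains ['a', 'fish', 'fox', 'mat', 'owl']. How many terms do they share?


Query terms: ['a', 'ant', 'big', 'blue', 'fish', 'leaf', 'mat', 'sat', 'the']
Document terms: ['a', 'fish', 'fox', 'mat', 'owl']
Common terms: ['a', 'fish', 'mat']
Overlap count = 3

3


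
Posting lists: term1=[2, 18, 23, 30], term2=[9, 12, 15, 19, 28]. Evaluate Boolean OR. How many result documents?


Boolean OR: find union of posting lists
term1 docs: [2, 18, 23, 30]
term2 docs: [9, 12, 15, 19, 28]
Union: [2, 9, 12, 15, 18, 19, 23, 28, 30]
|union| = 9

9


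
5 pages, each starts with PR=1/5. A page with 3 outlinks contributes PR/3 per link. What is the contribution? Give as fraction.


Initial PR = 1/5 = 1/5
Outlinks = 3
Contribution per link = PR / outlinks
= 1/5 / 3
= 1/15

1/15


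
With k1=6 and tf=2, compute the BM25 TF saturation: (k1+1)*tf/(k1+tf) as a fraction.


BM25 TF component = (k1+1)*tf / (k1+tf)
k1 = 6, tf = 2
Numerator = (6+1)*2 = 14
Denominator = 6 + 2 = 8
= 14/8 = 7/4

7/4


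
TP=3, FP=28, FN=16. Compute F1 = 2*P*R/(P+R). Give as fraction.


F1 = 2 * P * R / (P + R)
P = TP/(TP+FP) = 3/31 = 3/31
R = TP/(TP+FN) = 3/19 = 3/19
2 * P * R = 2 * 3/31 * 3/19 = 18/589
P + R = 3/31 + 3/19 = 150/589
F1 = 18/589 / 150/589 = 3/25

3/25


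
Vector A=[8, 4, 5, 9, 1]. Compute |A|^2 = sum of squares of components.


|A|^2 = sum of squared components
A[0]^2 = 8^2 = 64
A[1]^2 = 4^2 = 16
A[2]^2 = 5^2 = 25
A[3]^2 = 9^2 = 81
A[4]^2 = 1^2 = 1
Sum = 64 + 16 + 25 + 81 + 1 = 187

187


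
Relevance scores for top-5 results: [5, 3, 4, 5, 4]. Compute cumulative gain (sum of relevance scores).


Cumulative Gain = sum of relevance scores
Position 1: rel=5, running sum=5
Position 2: rel=3, running sum=8
Position 3: rel=4, running sum=12
Position 4: rel=5, running sum=17
Position 5: rel=4, running sum=21
CG = 21

21


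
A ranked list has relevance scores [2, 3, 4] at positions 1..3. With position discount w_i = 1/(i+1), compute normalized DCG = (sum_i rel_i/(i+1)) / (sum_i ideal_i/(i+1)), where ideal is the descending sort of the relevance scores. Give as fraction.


Position discount weights w_i = 1/(i+1) for i=1..3:
Weights = [1/2, 1/3, 1/4]
Actual relevance: [2, 3, 4]
DCG = 2/2 + 3/3 + 4/4 = 3
Ideal relevance (sorted desc): [4, 3, 2]
Ideal DCG = 4/2 + 3/3 + 2/4 = 7/2
nDCG = DCG / ideal_DCG = 3 / 7/2 = 6/7

6/7


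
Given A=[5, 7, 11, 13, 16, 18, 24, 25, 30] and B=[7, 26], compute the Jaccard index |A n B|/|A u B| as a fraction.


A intersect B = [7]
|A intersect B| = 1
A union B = [5, 7, 11, 13, 16, 18, 24, 25, 26, 30]
|A union B| = 10
Jaccard = 1/10 = 1/10

1/10


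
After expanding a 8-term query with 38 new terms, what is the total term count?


Original terms: 8
Expansion terms: 38
Total = 8 + 38 = 46

46


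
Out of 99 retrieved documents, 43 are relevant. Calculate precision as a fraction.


Precision = relevant_retrieved / total_retrieved
= 43 / 99
= 43 / (43 + 56)
= 43/99

43/99


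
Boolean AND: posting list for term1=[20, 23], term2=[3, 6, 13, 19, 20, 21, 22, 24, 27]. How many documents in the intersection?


Boolean AND: find intersection of posting lists
term1 docs: [20, 23]
term2 docs: [3, 6, 13, 19, 20, 21, 22, 24, 27]
Intersection: [20]
|intersection| = 1

1


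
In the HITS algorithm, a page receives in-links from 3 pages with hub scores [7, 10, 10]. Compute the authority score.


Authority = sum of hub scores of in-linkers
In-link 1: hub score = 7
In-link 2: hub score = 10
In-link 3: hub score = 10
Authority = 7 + 10 + 10 = 27

27


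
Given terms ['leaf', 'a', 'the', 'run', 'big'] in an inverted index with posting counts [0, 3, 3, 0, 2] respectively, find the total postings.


Summing posting list sizes:
'leaf': 0 postings
'a': 3 postings
'the': 3 postings
'run': 0 postings
'big': 2 postings
Total = 0 + 3 + 3 + 0 + 2 = 8

8


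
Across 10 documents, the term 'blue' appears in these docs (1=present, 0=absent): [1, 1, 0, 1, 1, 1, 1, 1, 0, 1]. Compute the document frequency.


Checking each document for 'blue':
Doc 1: present
Doc 2: present
Doc 3: absent
Doc 4: present
Doc 5: present
Doc 6: present
Doc 7: present
Doc 8: present
Doc 9: absent
Doc 10: present
df = sum of presences = 1 + 1 + 0 + 1 + 1 + 1 + 1 + 1 + 0 + 1 = 8

8


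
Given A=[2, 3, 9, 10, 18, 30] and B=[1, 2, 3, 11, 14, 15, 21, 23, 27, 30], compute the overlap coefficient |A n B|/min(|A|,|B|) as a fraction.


A intersect B = [2, 3, 30]
|A intersect B| = 3
min(|A|, |B|) = min(6, 10) = 6
Overlap = 3 / 6 = 1/2

1/2


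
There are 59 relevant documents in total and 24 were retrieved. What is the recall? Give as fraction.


Recall = retrieved_relevant / total_relevant
= 24 / 59
= 24 / (24 + 35)
= 24/59

24/59


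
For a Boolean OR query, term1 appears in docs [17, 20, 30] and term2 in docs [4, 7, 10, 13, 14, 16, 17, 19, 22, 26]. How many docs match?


Boolean OR: find union of posting lists
term1 docs: [17, 20, 30]
term2 docs: [4, 7, 10, 13, 14, 16, 17, 19, 22, 26]
Union: [4, 7, 10, 13, 14, 16, 17, 19, 20, 22, 26, 30]
|union| = 12

12


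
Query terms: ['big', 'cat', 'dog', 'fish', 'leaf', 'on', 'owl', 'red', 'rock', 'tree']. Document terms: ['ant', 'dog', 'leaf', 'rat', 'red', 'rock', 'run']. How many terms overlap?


Query terms: ['big', 'cat', 'dog', 'fish', 'leaf', 'on', 'owl', 'red', 'rock', 'tree']
Document terms: ['ant', 'dog', 'leaf', 'rat', 'red', 'rock', 'run']
Common terms: ['dog', 'leaf', 'red', 'rock']
Overlap count = 4

4


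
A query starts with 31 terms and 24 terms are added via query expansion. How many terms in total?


Original terms: 31
Expansion terms: 24
Total = 31 + 24 = 55

55


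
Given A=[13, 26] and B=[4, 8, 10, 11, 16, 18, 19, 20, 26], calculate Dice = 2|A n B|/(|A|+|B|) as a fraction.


A intersect B = [26]
|A intersect B| = 1
|A| = 2, |B| = 9
Dice = 2*1 / (2+9)
= 2 / 11 = 2/11

2/11


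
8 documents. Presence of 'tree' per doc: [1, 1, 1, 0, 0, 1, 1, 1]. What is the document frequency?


Checking each document for 'tree':
Doc 1: present
Doc 2: present
Doc 3: present
Doc 4: absent
Doc 5: absent
Doc 6: present
Doc 7: present
Doc 8: present
df = sum of presences = 1 + 1 + 1 + 0 + 0 + 1 + 1 + 1 = 6

6


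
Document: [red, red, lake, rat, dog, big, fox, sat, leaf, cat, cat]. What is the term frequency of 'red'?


Document has 11 words
Scanning for 'red':
Found at positions: [0, 1]
Count = 2

2


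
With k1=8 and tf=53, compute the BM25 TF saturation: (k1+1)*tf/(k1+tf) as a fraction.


BM25 TF component = (k1+1)*tf / (k1+tf)
k1 = 8, tf = 53
Numerator = (8+1)*53 = 477
Denominator = 8 + 53 = 61
= 477/61 = 477/61

477/61


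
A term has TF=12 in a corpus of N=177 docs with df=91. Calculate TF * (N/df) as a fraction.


TF * (N/df)
= 12 * (177/91)
= 12 * 177/91
= 2124/91

2124/91


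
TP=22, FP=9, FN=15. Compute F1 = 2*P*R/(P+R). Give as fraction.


F1 = 2 * P * R / (P + R)
P = TP/(TP+FP) = 22/31 = 22/31
R = TP/(TP+FN) = 22/37 = 22/37
2 * P * R = 2 * 22/31 * 22/37 = 968/1147
P + R = 22/31 + 22/37 = 1496/1147
F1 = 968/1147 / 1496/1147 = 11/17

11/17


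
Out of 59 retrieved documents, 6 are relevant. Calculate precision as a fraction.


Precision = relevant_retrieved / total_retrieved
= 6 / 59
= 6 / (6 + 53)
= 6/59

6/59


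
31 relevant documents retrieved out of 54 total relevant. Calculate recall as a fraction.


Recall = retrieved_relevant / total_relevant
= 31 / 54
= 31 / (31 + 23)
= 31/54

31/54


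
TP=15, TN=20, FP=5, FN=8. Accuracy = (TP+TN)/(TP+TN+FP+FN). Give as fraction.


Accuracy = (TP + TN) / (TP + TN + FP + FN)
TP + TN = 15 + 20 = 35
Total = 15 + 20 + 5 + 8 = 48
Accuracy = 35 / 48 = 35/48

35/48


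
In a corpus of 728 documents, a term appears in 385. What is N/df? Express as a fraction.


IDF ratio = N / df
= 728 / 385
= 104/55

104/55


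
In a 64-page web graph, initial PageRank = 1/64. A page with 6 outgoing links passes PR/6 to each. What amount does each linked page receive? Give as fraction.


Initial PR = 1/64 = 1/64
Outlinks = 6
Contribution per link = PR / outlinks
= 1/64 / 6
= 1/384

1/384


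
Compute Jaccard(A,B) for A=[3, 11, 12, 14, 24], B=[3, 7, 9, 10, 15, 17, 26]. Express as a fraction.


A intersect B = [3]
|A intersect B| = 1
A union B = [3, 7, 9, 10, 11, 12, 14, 15, 17, 24, 26]
|A union B| = 11
Jaccard = 1/11 = 1/11

1/11


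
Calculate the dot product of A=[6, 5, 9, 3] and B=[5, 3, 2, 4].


Dot product = sum of element-wise products
A[0]*B[0] = 6*5 = 30
A[1]*B[1] = 5*3 = 15
A[2]*B[2] = 9*2 = 18
A[3]*B[3] = 3*4 = 12
Sum = 30 + 15 + 18 + 12 = 75

75


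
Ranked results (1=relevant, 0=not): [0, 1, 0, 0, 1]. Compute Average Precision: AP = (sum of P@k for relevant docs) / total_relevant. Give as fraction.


Computing P@k for each relevant position:
Position 1: not relevant
Position 2: relevant, P@2 = 1/2 = 1/2
Position 3: not relevant
Position 4: not relevant
Position 5: relevant, P@5 = 2/5 = 2/5
Sum of P@k = 1/2 + 2/5 = 9/10
AP = 9/10 / 2 = 9/20

9/20


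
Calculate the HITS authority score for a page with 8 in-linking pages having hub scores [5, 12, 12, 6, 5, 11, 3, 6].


Authority = sum of hub scores of in-linkers
In-link 1: hub score = 5
In-link 2: hub score = 12
In-link 3: hub score = 12
In-link 4: hub score = 6
In-link 5: hub score = 5
In-link 6: hub score = 11
In-link 7: hub score = 3
In-link 8: hub score = 6
Authority = 5 + 12 + 12 + 6 + 5 + 11 + 3 + 6 = 60

60


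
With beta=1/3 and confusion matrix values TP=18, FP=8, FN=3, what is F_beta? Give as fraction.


P = TP/(TP+FP) = 18/26 = 9/13
R = TP/(TP+FN) = 18/21 = 6/7
beta^2 = 1/3^2 = 1/9
(1 + beta^2) = 10/9
Numerator = (1+beta^2)*P*R = 60/91
Denominator = beta^2*P + R = 1/13 + 6/7 = 85/91
F_beta = 12/17

12/17


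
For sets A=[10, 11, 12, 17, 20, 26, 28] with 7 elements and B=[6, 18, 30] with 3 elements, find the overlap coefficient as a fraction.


A intersect B = []
|A intersect B| = 0
min(|A|, |B|) = min(7, 3) = 3
Overlap = 0 / 3 = 0

0


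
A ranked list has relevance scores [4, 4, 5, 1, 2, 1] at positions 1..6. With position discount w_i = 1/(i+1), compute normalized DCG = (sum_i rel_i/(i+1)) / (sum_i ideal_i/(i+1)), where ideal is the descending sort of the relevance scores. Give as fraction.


Position discount weights w_i = 1/(i+1) for i=1..6:
Weights = [1/2, 1/3, 1/4, 1/5, 1/6, 1/7]
Actual relevance: [4, 4, 5, 1, 2, 1]
DCG = 4/2 + 4/3 + 5/4 + 1/5 + 2/6 + 1/7 = 2209/420
Ideal relevance (sorted desc): [5, 4, 4, 2, 1, 1]
Ideal DCG = 5/2 + 4/3 + 4/4 + 2/5 + 1/6 + 1/7 = 194/35
nDCG = DCG / ideal_DCG = 2209/420 / 194/35 = 2209/2328

2209/2328


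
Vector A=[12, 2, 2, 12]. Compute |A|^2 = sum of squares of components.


|A|^2 = sum of squared components
A[0]^2 = 12^2 = 144
A[1]^2 = 2^2 = 4
A[2]^2 = 2^2 = 4
A[3]^2 = 12^2 = 144
Sum = 144 + 4 + 4 + 144 = 296

296


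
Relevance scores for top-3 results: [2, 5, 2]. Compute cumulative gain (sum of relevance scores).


Cumulative Gain = sum of relevance scores
Position 1: rel=2, running sum=2
Position 2: rel=5, running sum=7
Position 3: rel=2, running sum=9
CG = 9

9


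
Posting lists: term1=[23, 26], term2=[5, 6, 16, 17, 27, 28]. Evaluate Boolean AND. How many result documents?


Boolean AND: find intersection of posting lists
term1 docs: [23, 26]
term2 docs: [5, 6, 16, 17, 27, 28]
Intersection: []
|intersection| = 0

0


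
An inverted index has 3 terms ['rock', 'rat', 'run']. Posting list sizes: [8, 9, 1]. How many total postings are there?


Summing posting list sizes:
'rock': 8 postings
'rat': 9 postings
'run': 1 postings
Total = 8 + 9 + 1 = 18

18


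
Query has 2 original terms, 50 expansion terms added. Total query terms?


Original terms: 2
Expansion terms: 50
Total = 2 + 50 = 52

52


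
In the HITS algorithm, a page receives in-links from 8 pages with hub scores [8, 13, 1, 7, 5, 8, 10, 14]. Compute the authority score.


Authority = sum of hub scores of in-linkers
In-link 1: hub score = 8
In-link 2: hub score = 13
In-link 3: hub score = 1
In-link 4: hub score = 7
In-link 5: hub score = 5
In-link 6: hub score = 8
In-link 7: hub score = 10
In-link 8: hub score = 14
Authority = 8 + 13 + 1 + 7 + 5 + 8 + 10 + 14 = 66

66


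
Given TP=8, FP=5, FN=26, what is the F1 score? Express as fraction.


F1 = 2 * P * R / (P + R)
P = TP/(TP+FP) = 8/13 = 8/13
R = TP/(TP+FN) = 8/34 = 4/17
2 * P * R = 2 * 8/13 * 4/17 = 64/221
P + R = 8/13 + 4/17 = 188/221
F1 = 64/221 / 188/221 = 16/47

16/47


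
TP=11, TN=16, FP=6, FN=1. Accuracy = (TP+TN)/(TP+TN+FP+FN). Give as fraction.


Accuracy = (TP + TN) / (TP + TN + FP + FN)
TP + TN = 11 + 16 = 27
Total = 11 + 16 + 6 + 1 = 34
Accuracy = 27 / 34 = 27/34

27/34


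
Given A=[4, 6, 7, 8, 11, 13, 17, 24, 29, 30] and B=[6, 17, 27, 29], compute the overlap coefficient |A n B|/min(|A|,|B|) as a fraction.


A intersect B = [6, 17, 29]
|A intersect B| = 3
min(|A|, |B|) = min(10, 4) = 4
Overlap = 3 / 4 = 3/4

3/4


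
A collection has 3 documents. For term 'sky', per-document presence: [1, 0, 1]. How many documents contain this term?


Checking each document for 'sky':
Doc 1: present
Doc 2: absent
Doc 3: present
df = sum of presences = 1 + 0 + 1 = 2

2


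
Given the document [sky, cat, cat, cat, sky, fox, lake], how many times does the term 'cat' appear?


Document has 7 words
Scanning for 'cat':
Found at positions: [1, 2, 3]
Count = 3

3


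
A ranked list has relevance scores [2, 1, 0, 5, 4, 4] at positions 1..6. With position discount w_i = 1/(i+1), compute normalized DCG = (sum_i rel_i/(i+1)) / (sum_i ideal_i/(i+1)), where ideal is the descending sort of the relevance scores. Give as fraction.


Position discount weights w_i = 1/(i+1) for i=1..6:
Weights = [1/2, 1/3, 1/4, 1/5, 1/6, 1/7]
Actual relevance: [2, 1, 0, 5, 4, 4]
DCG = 2/2 + 1/3 + 0/4 + 5/5 + 4/6 + 4/7 = 25/7
Ideal relevance (sorted desc): [5, 4, 4, 2, 1, 0]
Ideal DCG = 5/2 + 4/3 + 4/4 + 2/5 + 1/6 + 0/7 = 27/5
nDCG = DCG / ideal_DCG = 25/7 / 27/5 = 125/189

125/189


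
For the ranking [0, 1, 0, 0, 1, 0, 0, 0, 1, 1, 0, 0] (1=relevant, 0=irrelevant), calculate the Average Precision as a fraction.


Computing P@k for each relevant position:
Position 1: not relevant
Position 2: relevant, P@2 = 1/2 = 1/2
Position 3: not relevant
Position 4: not relevant
Position 5: relevant, P@5 = 2/5 = 2/5
Position 6: not relevant
Position 7: not relevant
Position 8: not relevant
Position 9: relevant, P@9 = 3/9 = 1/3
Position 10: relevant, P@10 = 4/10 = 2/5
Position 11: not relevant
Position 12: not relevant
Sum of P@k = 1/2 + 2/5 + 1/3 + 2/5 = 49/30
AP = 49/30 / 4 = 49/120

49/120


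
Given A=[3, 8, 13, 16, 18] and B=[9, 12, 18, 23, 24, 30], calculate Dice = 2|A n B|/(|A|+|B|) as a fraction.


A intersect B = [18]
|A intersect B| = 1
|A| = 5, |B| = 6
Dice = 2*1 / (5+6)
= 2 / 11 = 2/11

2/11


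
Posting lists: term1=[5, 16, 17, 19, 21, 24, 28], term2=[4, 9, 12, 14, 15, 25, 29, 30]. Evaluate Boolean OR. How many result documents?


Boolean OR: find union of posting lists
term1 docs: [5, 16, 17, 19, 21, 24, 28]
term2 docs: [4, 9, 12, 14, 15, 25, 29, 30]
Union: [4, 5, 9, 12, 14, 15, 16, 17, 19, 21, 24, 25, 28, 29, 30]
|union| = 15

15


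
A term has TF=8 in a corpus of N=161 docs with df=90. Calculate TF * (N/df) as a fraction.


TF * (N/df)
= 8 * (161/90)
= 8 * 161/90
= 644/45

644/45


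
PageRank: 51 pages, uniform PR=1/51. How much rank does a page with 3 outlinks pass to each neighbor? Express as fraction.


Initial PR = 1/51 = 1/51
Outlinks = 3
Contribution per link = PR / outlinks
= 1/51 / 3
= 1/153

1/153


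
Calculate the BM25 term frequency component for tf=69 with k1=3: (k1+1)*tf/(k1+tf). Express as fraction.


BM25 TF component = (k1+1)*tf / (k1+tf)
k1 = 3, tf = 69
Numerator = (3+1)*69 = 276
Denominator = 3 + 69 = 72
= 276/72 = 23/6

23/6


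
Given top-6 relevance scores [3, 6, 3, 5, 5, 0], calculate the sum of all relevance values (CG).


Cumulative Gain = sum of relevance scores
Position 1: rel=3, running sum=3
Position 2: rel=6, running sum=9
Position 3: rel=3, running sum=12
Position 4: rel=5, running sum=17
Position 5: rel=5, running sum=22
Position 6: rel=0, running sum=22
CG = 22

22


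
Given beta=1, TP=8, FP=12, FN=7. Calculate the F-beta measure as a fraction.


P = TP/(TP+FP) = 8/20 = 2/5
R = TP/(TP+FN) = 8/15 = 8/15
beta^2 = 1^2 = 1
(1 + beta^2) = 2
Numerator = (1+beta^2)*P*R = 32/75
Denominator = beta^2*P + R = 2/5 + 8/15 = 14/15
F_beta = 16/35

16/35


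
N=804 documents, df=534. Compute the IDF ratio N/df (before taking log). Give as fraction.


IDF ratio = N / df
= 804 / 534
= 134/89

134/89


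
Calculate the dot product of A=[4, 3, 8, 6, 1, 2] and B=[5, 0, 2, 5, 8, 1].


Dot product = sum of element-wise products
A[0]*B[0] = 4*5 = 20
A[1]*B[1] = 3*0 = 0
A[2]*B[2] = 8*2 = 16
A[3]*B[3] = 6*5 = 30
A[4]*B[4] = 1*8 = 8
A[5]*B[5] = 2*1 = 2
Sum = 20 + 0 + 16 + 30 + 8 + 2 = 76

76


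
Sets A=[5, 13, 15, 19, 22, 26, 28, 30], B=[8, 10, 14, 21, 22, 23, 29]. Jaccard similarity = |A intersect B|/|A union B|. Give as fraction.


A intersect B = [22]
|A intersect B| = 1
A union B = [5, 8, 10, 13, 14, 15, 19, 21, 22, 23, 26, 28, 29, 30]
|A union B| = 14
Jaccard = 1/14 = 1/14

1/14


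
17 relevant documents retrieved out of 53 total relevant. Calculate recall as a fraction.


Recall = retrieved_relevant / total_relevant
= 17 / 53
= 17 / (17 + 36)
= 17/53

17/53


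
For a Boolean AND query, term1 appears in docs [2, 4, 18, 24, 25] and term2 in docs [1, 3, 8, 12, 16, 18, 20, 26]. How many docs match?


Boolean AND: find intersection of posting lists
term1 docs: [2, 4, 18, 24, 25]
term2 docs: [1, 3, 8, 12, 16, 18, 20, 26]
Intersection: [18]
|intersection| = 1

1


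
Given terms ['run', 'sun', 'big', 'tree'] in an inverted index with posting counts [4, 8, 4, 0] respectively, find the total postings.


Summing posting list sizes:
'run': 4 postings
'sun': 8 postings
'big': 4 postings
'tree': 0 postings
Total = 4 + 8 + 4 + 0 = 16

16


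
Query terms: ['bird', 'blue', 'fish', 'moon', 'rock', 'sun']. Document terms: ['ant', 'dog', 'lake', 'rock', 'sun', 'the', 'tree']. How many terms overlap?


Query terms: ['bird', 'blue', 'fish', 'moon', 'rock', 'sun']
Document terms: ['ant', 'dog', 'lake', 'rock', 'sun', 'the', 'tree']
Common terms: ['rock', 'sun']
Overlap count = 2

2


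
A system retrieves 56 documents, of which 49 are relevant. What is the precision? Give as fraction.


Precision = relevant_retrieved / total_retrieved
= 49 / 56
= 49 / (49 + 7)
= 7/8

7/8


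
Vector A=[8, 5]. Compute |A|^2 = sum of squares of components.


|A|^2 = sum of squared components
A[0]^2 = 8^2 = 64
A[1]^2 = 5^2 = 25
Sum = 64 + 25 = 89

89


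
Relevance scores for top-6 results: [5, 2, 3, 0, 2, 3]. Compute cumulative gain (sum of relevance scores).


Cumulative Gain = sum of relevance scores
Position 1: rel=5, running sum=5
Position 2: rel=2, running sum=7
Position 3: rel=3, running sum=10
Position 4: rel=0, running sum=10
Position 5: rel=2, running sum=12
Position 6: rel=3, running sum=15
CG = 15

15


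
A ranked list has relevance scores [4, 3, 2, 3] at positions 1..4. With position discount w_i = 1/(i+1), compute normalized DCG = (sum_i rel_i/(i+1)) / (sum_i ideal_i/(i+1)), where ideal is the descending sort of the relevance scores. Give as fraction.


Position discount weights w_i = 1/(i+1) for i=1..4:
Weights = [1/2, 1/3, 1/4, 1/5]
Actual relevance: [4, 3, 2, 3]
DCG = 4/2 + 3/3 + 2/4 + 3/5 = 41/10
Ideal relevance (sorted desc): [4, 3, 3, 2]
Ideal DCG = 4/2 + 3/3 + 3/4 + 2/5 = 83/20
nDCG = DCG / ideal_DCG = 41/10 / 83/20 = 82/83

82/83


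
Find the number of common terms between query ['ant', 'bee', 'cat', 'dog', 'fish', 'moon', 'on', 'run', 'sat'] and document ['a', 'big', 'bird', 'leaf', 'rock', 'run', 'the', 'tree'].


Query terms: ['ant', 'bee', 'cat', 'dog', 'fish', 'moon', 'on', 'run', 'sat']
Document terms: ['a', 'big', 'bird', 'leaf', 'rock', 'run', 'the', 'tree']
Common terms: ['run']
Overlap count = 1

1


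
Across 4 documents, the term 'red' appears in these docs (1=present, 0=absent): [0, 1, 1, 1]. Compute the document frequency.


Checking each document for 'red':
Doc 1: absent
Doc 2: present
Doc 3: present
Doc 4: present
df = sum of presences = 0 + 1 + 1 + 1 = 3

3


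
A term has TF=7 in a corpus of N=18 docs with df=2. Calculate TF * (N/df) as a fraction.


TF * (N/df)
= 7 * (18/2)
= 7 * 9
= 63

63


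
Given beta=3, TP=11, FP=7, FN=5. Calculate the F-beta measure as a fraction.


P = TP/(TP+FP) = 11/18 = 11/18
R = TP/(TP+FN) = 11/16 = 11/16
beta^2 = 3^2 = 9
(1 + beta^2) = 10
Numerator = (1+beta^2)*P*R = 605/144
Denominator = beta^2*P + R = 11/2 + 11/16 = 99/16
F_beta = 55/81

55/81


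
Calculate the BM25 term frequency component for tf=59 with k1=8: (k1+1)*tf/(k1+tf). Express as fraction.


BM25 TF component = (k1+1)*tf / (k1+tf)
k1 = 8, tf = 59
Numerator = (8+1)*59 = 531
Denominator = 8 + 59 = 67
= 531/67 = 531/67

531/67


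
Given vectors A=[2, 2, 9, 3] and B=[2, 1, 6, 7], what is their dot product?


Dot product = sum of element-wise products
A[0]*B[0] = 2*2 = 4
A[1]*B[1] = 2*1 = 2
A[2]*B[2] = 9*6 = 54
A[3]*B[3] = 3*7 = 21
Sum = 4 + 2 + 54 + 21 = 81

81


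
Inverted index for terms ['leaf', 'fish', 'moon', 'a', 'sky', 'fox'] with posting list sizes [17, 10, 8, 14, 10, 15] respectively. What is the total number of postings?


Summing posting list sizes:
'leaf': 17 postings
'fish': 10 postings
'moon': 8 postings
'a': 14 postings
'sky': 10 postings
'fox': 15 postings
Total = 17 + 10 + 8 + 14 + 10 + 15 = 74

74


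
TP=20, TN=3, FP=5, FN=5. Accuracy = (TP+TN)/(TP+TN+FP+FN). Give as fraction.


Accuracy = (TP + TN) / (TP + TN + FP + FN)
TP + TN = 20 + 3 = 23
Total = 20 + 3 + 5 + 5 = 33
Accuracy = 23 / 33 = 23/33

23/33


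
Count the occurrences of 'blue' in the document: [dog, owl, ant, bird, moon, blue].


Document has 6 words
Scanning for 'blue':
Found at positions: [5]
Count = 1

1


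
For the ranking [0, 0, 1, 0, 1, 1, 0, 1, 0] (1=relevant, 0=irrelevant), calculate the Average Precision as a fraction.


Computing P@k for each relevant position:
Position 1: not relevant
Position 2: not relevant
Position 3: relevant, P@3 = 1/3 = 1/3
Position 4: not relevant
Position 5: relevant, P@5 = 2/5 = 2/5
Position 6: relevant, P@6 = 3/6 = 1/2
Position 7: not relevant
Position 8: relevant, P@8 = 4/8 = 1/2
Position 9: not relevant
Sum of P@k = 1/3 + 2/5 + 1/2 + 1/2 = 26/15
AP = 26/15 / 4 = 13/30

13/30


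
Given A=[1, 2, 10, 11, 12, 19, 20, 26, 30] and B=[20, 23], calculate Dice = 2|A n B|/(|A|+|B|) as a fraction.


A intersect B = [20]
|A intersect B| = 1
|A| = 9, |B| = 2
Dice = 2*1 / (9+2)
= 2 / 11 = 2/11

2/11


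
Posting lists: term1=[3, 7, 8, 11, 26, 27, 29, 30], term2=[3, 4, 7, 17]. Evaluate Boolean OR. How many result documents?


Boolean OR: find union of posting lists
term1 docs: [3, 7, 8, 11, 26, 27, 29, 30]
term2 docs: [3, 4, 7, 17]
Union: [3, 4, 7, 8, 11, 17, 26, 27, 29, 30]
|union| = 10

10


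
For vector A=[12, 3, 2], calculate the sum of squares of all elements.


|A|^2 = sum of squared components
A[0]^2 = 12^2 = 144
A[1]^2 = 3^2 = 9
A[2]^2 = 2^2 = 4
Sum = 144 + 9 + 4 = 157

157


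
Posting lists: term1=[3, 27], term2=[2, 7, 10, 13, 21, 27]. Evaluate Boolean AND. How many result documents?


Boolean AND: find intersection of posting lists
term1 docs: [3, 27]
term2 docs: [2, 7, 10, 13, 21, 27]
Intersection: [27]
|intersection| = 1

1


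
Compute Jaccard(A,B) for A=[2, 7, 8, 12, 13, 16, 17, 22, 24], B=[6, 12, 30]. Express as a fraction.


A intersect B = [12]
|A intersect B| = 1
A union B = [2, 6, 7, 8, 12, 13, 16, 17, 22, 24, 30]
|A union B| = 11
Jaccard = 1/11 = 1/11

1/11


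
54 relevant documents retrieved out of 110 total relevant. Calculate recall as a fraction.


Recall = retrieved_relevant / total_relevant
= 54 / 110
= 54 / (54 + 56)
= 27/55

27/55


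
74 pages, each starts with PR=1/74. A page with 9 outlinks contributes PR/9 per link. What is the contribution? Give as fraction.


Initial PR = 1/74 = 1/74
Outlinks = 9
Contribution per link = PR / outlinks
= 1/74 / 9
= 1/666

1/666


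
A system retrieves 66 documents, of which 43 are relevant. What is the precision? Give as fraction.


Precision = relevant_retrieved / total_retrieved
= 43 / 66
= 43 / (43 + 23)
= 43/66

43/66


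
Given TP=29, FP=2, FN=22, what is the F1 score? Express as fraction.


F1 = 2 * P * R / (P + R)
P = TP/(TP+FP) = 29/31 = 29/31
R = TP/(TP+FN) = 29/51 = 29/51
2 * P * R = 2 * 29/31 * 29/51 = 1682/1581
P + R = 29/31 + 29/51 = 2378/1581
F1 = 1682/1581 / 2378/1581 = 29/41

29/41


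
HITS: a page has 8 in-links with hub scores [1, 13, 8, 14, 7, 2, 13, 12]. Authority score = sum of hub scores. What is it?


Authority = sum of hub scores of in-linkers
In-link 1: hub score = 1
In-link 2: hub score = 13
In-link 3: hub score = 8
In-link 4: hub score = 14
In-link 5: hub score = 7
In-link 6: hub score = 2
In-link 7: hub score = 13
In-link 8: hub score = 12
Authority = 1 + 13 + 8 + 14 + 7 + 2 + 13 + 12 = 70

70


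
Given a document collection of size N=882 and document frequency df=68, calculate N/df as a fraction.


IDF ratio = N / df
= 882 / 68
= 441/34

441/34


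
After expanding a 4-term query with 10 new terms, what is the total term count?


Original terms: 4
Expansion terms: 10
Total = 4 + 10 = 14

14


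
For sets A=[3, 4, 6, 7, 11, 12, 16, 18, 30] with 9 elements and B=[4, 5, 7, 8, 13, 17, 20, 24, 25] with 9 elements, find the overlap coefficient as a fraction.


A intersect B = [4, 7]
|A intersect B| = 2
min(|A|, |B|) = min(9, 9) = 9
Overlap = 2 / 9 = 2/9

2/9


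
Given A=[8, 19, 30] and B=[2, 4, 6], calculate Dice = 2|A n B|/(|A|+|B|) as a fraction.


A intersect B = []
|A intersect B| = 0
|A| = 3, |B| = 3
Dice = 2*0 / (3+3)
= 0 / 6 = 0

0


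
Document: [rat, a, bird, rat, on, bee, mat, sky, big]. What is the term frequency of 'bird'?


Document has 9 words
Scanning for 'bird':
Found at positions: [2]
Count = 1

1


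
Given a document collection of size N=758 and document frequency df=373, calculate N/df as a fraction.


IDF ratio = N / df
= 758 / 373
= 758/373

758/373


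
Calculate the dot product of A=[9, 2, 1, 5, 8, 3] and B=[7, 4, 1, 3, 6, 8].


Dot product = sum of element-wise products
A[0]*B[0] = 9*7 = 63
A[1]*B[1] = 2*4 = 8
A[2]*B[2] = 1*1 = 1
A[3]*B[3] = 5*3 = 15
A[4]*B[4] = 8*6 = 48
A[5]*B[5] = 3*8 = 24
Sum = 63 + 8 + 1 + 15 + 48 + 24 = 159

159


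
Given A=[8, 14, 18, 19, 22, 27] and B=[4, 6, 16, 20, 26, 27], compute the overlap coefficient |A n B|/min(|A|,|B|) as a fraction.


A intersect B = [27]
|A intersect B| = 1
min(|A|, |B|) = min(6, 6) = 6
Overlap = 1 / 6 = 1/6

1/6


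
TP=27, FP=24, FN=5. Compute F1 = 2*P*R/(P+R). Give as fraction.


F1 = 2 * P * R / (P + R)
P = TP/(TP+FP) = 27/51 = 9/17
R = TP/(TP+FN) = 27/32 = 27/32
2 * P * R = 2 * 9/17 * 27/32 = 243/272
P + R = 9/17 + 27/32 = 747/544
F1 = 243/272 / 747/544 = 54/83

54/83


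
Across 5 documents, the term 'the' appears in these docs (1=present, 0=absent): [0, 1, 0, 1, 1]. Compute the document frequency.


Checking each document for 'the':
Doc 1: absent
Doc 2: present
Doc 3: absent
Doc 4: present
Doc 5: present
df = sum of presences = 0 + 1 + 0 + 1 + 1 = 3

3


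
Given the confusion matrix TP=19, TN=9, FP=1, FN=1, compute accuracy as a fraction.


Accuracy = (TP + TN) / (TP + TN + FP + FN)
TP + TN = 19 + 9 = 28
Total = 19 + 9 + 1 + 1 = 30
Accuracy = 28 / 30 = 14/15

14/15


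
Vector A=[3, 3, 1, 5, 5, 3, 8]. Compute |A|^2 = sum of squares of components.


|A|^2 = sum of squared components
A[0]^2 = 3^2 = 9
A[1]^2 = 3^2 = 9
A[2]^2 = 1^2 = 1
A[3]^2 = 5^2 = 25
A[4]^2 = 5^2 = 25
A[5]^2 = 3^2 = 9
A[6]^2 = 8^2 = 64
Sum = 9 + 9 + 1 + 25 + 25 + 9 + 64 = 142

142


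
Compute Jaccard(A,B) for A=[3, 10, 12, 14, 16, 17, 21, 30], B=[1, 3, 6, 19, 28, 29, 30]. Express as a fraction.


A intersect B = [3, 30]
|A intersect B| = 2
A union B = [1, 3, 6, 10, 12, 14, 16, 17, 19, 21, 28, 29, 30]
|A union B| = 13
Jaccard = 2/13 = 2/13

2/13


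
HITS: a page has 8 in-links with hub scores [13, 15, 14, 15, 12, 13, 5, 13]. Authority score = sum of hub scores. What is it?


Authority = sum of hub scores of in-linkers
In-link 1: hub score = 13
In-link 2: hub score = 15
In-link 3: hub score = 14
In-link 4: hub score = 15
In-link 5: hub score = 12
In-link 6: hub score = 13
In-link 7: hub score = 5
In-link 8: hub score = 13
Authority = 13 + 15 + 14 + 15 + 12 + 13 + 5 + 13 = 100

100


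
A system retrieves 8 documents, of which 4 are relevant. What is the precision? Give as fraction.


Precision = relevant_retrieved / total_retrieved
= 4 / 8
= 4 / (4 + 4)
= 1/2

1/2


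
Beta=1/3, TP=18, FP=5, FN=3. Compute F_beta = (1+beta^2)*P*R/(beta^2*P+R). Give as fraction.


P = TP/(TP+FP) = 18/23 = 18/23
R = TP/(TP+FN) = 18/21 = 6/7
beta^2 = 1/3^2 = 1/9
(1 + beta^2) = 10/9
Numerator = (1+beta^2)*P*R = 120/161
Denominator = beta^2*P + R = 2/23 + 6/7 = 152/161
F_beta = 15/19

15/19


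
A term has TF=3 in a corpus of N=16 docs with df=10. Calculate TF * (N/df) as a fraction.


TF * (N/df)
= 3 * (16/10)
= 3 * 8/5
= 24/5

24/5


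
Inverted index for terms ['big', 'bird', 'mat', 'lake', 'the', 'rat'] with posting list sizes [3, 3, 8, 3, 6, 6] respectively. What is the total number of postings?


Summing posting list sizes:
'big': 3 postings
'bird': 3 postings
'mat': 8 postings
'lake': 3 postings
'the': 6 postings
'rat': 6 postings
Total = 3 + 3 + 8 + 3 + 6 + 6 = 29

29


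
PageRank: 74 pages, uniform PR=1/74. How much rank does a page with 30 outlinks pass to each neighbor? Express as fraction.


Initial PR = 1/74 = 1/74
Outlinks = 30
Contribution per link = PR / outlinks
= 1/74 / 30
= 1/2220

1/2220


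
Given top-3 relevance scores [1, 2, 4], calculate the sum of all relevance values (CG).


Cumulative Gain = sum of relevance scores
Position 1: rel=1, running sum=1
Position 2: rel=2, running sum=3
Position 3: rel=4, running sum=7
CG = 7

7


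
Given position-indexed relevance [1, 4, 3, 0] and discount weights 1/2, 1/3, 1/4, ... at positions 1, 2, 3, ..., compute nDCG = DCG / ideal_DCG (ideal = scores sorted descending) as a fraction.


Position discount weights w_i = 1/(i+1) for i=1..4:
Weights = [1/2, 1/3, 1/4, 1/5]
Actual relevance: [1, 4, 3, 0]
DCG = 1/2 + 4/3 + 3/4 + 0/5 = 31/12
Ideal relevance (sorted desc): [4, 3, 1, 0]
Ideal DCG = 4/2 + 3/3 + 1/4 + 0/5 = 13/4
nDCG = DCG / ideal_DCG = 31/12 / 13/4 = 31/39

31/39


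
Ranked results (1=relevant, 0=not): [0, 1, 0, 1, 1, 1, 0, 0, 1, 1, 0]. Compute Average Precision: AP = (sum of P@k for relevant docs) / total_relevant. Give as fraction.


Computing P@k for each relevant position:
Position 1: not relevant
Position 2: relevant, P@2 = 1/2 = 1/2
Position 3: not relevant
Position 4: relevant, P@4 = 2/4 = 1/2
Position 5: relevant, P@5 = 3/5 = 3/5
Position 6: relevant, P@6 = 4/6 = 2/3
Position 7: not relevant
Position 8: not relevant
Position 9: relevant, P@9 = 5/9 = 5/9
Position 10: relevant, P@10 = 6/10 = 3/5
Position 11: not relevant
Sum of P@k = 1/2 + 1/2 + 3/5 + 2/3 + 5/9 + 3/5 = 154/45
AP = 154/45 / 6 = 77/135

77/135


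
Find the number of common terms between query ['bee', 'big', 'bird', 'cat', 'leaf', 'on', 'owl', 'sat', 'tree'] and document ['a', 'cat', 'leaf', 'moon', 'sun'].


Query terms: ['bee', 'big', 'bird', 'cat', 'leaf', 'on', 'owl', 'sat', 'tree']
Document terms: ['a', 'cat', 'leaf', 'moon', 'sun']
Common terms: ['cat', 'leaf']
Overlap count = 2

2


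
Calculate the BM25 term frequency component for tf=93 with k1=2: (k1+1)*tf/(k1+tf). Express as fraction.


BM25 TF component = (k1+1)*tf / (k1+tf)
k1 = 2, tf = 93
Numerator = (2+1)*93 = 279
Denominator = 2 + 93 = 95
= 279/95 = 279/95

279/95


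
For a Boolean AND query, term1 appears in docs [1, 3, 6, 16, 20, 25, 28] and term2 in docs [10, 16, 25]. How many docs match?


Boolean AND: find intersection of posting lists
term1 docs: [1, 3, 6, 16, 20, 25, 28]
term2 docs: [10, 16, 25]
Intersection: [16, 25]
|intersection| = 2

2


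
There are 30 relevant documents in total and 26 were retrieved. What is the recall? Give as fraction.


Recall = retrieved_relevant / total_relevant
= 26 / 30
= 26 / (26 + 4)
= 13/15

13/15


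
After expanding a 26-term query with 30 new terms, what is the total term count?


Original terms: 26
Expansion terms: 30
Total = 26 + 30 = 56

56


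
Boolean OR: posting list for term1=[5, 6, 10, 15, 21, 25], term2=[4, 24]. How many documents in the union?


Boolean OR: find union of posting lists
term1 docs: [5, 6, 10, 15, 21, 25]
term2 docs: [4, 24]
Union: [4, 5, 6, 10, 15, 21, 24, 25]
|union| = 8

8


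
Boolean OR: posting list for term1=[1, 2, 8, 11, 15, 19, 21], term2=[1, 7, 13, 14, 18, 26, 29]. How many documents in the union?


Boolean OR: find union of posting lists
term1 docs: [1, 2, 8, 11, 15, 19, 21]
term2 docs: [1, 7, 13, 14, 18, 26, 29]
Union: [1, 2, 7, 8, 11, 13, 14, 15, 18, 19, 21, 26, 29]
|union| = 13

13


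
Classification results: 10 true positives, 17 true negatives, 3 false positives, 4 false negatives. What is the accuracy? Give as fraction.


Accuracy = (TP + TN) / (TP + TN + FP + FN)
TP + TN = 10 + 17 = 27
Total = 10 + 17 + 3 + 4 = 34
Accuracy = 27 / 34 = 27/34

27/34


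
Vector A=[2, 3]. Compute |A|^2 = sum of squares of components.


|A|^2 = sum of squared components
A[0]^2 = 2^2 = 4
A[1]^2 = 3^2 = 9
Sum = 4 + 9 = 13

13


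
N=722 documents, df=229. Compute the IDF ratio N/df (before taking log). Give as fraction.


IDF ratio = N / df
= 722 / 229
= 722/229

722/229


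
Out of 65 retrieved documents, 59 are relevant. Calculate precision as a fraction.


Precision = relevant_retrieved / total_retrieved
= 59 / 65
= 59 / (59 + 6)
= 59/65

59/65


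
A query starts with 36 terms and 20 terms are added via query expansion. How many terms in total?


Original terms: 36
Expansion terms: 20
Total = 36 + 20 = 56

56


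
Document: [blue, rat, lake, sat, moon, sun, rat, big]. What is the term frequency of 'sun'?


Document has 8 words
Scanning for 'sun':
Found at positions: [5]
Count = 1

1


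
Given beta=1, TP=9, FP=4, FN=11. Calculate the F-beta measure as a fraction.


P = TP/(TP+FP) = 9/13 = 9/13
R = TP/(TP+FN) = 9/20 = 9/20
beta^2 = 1^2 = 1
(1 + beta^2) = 2
Numerator = (1+beta^2)*P*R = 81/130
Denominator = beta^2*P + R = 9/13 + 9/20 = 297/260
F_beta = 6/11

6/11


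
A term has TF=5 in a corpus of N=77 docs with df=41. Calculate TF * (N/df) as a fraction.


TF * (N/df)
= 5 * (77/41)
= 5 * 77/41
= 385/41

385/41


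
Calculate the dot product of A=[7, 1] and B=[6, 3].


Dot product = sum of element-wise products
A[0]*B[0] = 7*6 = 42
A[1]*B[1] = 1*3 = 3
Sum = 42 + 3 = 45

45


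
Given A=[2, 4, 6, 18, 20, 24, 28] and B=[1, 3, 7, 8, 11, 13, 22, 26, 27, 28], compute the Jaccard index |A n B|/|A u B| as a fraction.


A intersect B = [28]
|A intersect B| = 1
A union B = [1, 2, 3, 4, 6, 7, 8, 11, 13, 18, 20, 22, 24, 26, 27, 28]
|A union B| = 16
Jaccard = 1/16 = 1/16

1/16


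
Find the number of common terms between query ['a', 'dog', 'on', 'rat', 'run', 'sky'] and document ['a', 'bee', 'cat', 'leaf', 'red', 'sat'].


Query terms: ['a', 'dog', 'on', 'rat', 'run', 'sky']
Document terms: ['a', 'bee', 'cat', 'leaf', 'red', 'sat']
Common terms: ['a']
Overlap count = 1

1


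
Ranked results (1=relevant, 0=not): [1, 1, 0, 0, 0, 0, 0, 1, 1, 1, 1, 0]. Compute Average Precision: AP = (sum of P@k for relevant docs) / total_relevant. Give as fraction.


Computing P@k for each relevant position:
Position 1: relevant, P@1 = 1/1 = 1
Position 2: relevant, P@2 = 2/2 = 1
Position 3: not relevant
Position 4: not relevant
Position 5: not relevant
Position 6: not relevant
Position 7: not relevant
Position 8: relevant, P@8 = 3/8 = 3/8
Position 9: relevant, P@9 = 4/9 = 4/9
Position 10: relevant, P@10 = 5/10 = 1/2
Position 11: relevant, P@11 = 6/11 = 6/11
Position 12: not relevant
Sum of P@k = 1 + 1 + 3/8 + 4/9 + 1/2 + 6/11 = 3061/792
AP = 3061/792 / 6 = 3061/4752

3061/4752
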